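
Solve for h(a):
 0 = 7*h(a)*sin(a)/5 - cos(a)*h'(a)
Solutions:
 h(a) = C1/cos(a)^(7/5)


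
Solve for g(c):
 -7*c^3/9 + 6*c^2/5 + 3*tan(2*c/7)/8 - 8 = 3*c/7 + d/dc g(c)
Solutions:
 g(c) = C1 - 7*c^4/36 + 2*c^3/5 - 3*c^2/14 - 8*c - 21*log(cos(2*c/7))/16


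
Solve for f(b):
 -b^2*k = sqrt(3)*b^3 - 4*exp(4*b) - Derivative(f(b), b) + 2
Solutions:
 f(b) = C1 + sqrt(3)*b^4/4 + b^3*k/3 + 2*b - exp(4*b)


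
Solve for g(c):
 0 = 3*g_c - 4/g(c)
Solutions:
 g(c) = -sqrt(C1 + 24*c)/3
 g(c) = sqrt(C1 + 24*c)/3


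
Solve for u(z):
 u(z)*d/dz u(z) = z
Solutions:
 u(z) = -sqrt(C1 + z^2)
 u(z) = sqrt(C1 + z^2)


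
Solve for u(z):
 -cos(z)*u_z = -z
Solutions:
 u(z) = C1 + Integral(z/cos(z), z)


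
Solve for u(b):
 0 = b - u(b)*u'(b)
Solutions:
 u(b) = -sqrt(C1 + b^2)
 u(b) = sqrt(C1 + b^2)


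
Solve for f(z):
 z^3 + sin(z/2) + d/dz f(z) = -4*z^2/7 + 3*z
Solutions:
 f(z) = C1 - z^4/4 - 4*z^3/21 + 3*z^2/2 + 2*cos(z/2)


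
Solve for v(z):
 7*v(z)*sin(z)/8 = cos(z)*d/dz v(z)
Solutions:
 v(z) = C1/cos(z)^(7/8)


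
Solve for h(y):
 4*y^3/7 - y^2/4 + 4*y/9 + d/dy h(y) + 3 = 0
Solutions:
 h(y) = C1 - y^4/7 + y^3/12 - 2*y^2/9 - 3*y


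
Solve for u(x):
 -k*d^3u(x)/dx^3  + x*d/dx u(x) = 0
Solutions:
 u(x) = C1 + Integral(C2*airyai(x*(1/k)^(1/3)) + C3*airybi(x*(1/k)^(1/3)), x)


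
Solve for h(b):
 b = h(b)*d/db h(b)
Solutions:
 h(b) = -sqrt(C1 + b^2)
 h(b) = sqrt(C1 + b^2)


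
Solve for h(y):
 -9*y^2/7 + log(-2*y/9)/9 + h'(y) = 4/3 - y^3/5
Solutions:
 h(y) = C1 - y^4/20 + 3*y^3/7 - y*log(-y)/9 + y*(-log(2) + 2*log(3) + 13)/9


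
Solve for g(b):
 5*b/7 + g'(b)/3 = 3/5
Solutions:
 g(b) = C1 - 15*b^2/14 + 9*b/5


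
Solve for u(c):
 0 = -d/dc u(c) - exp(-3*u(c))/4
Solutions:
 u(c) = log(C1 - 3*c/4)/3
 u(c) = log((-1 - sqrt(3)*I)*(C1 - 3*c/4)^(1/3)/2)
 u(c) = log((-1 + sqrt(3)*I)*(C1 - 3*c/4)^(1/3)/2)


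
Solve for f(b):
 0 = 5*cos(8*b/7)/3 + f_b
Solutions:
 f(b) = C1 - 35*sin(8*b/7)/24


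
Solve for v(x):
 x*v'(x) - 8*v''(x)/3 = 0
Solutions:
 v(x) = C1 + C2*erfi(sqrt(3)*x/4)


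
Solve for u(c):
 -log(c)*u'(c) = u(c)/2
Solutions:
 u(c) = C1*exp(-li(c)/2)


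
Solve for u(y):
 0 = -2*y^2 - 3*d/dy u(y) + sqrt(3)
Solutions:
 u(y) = C1 - 2*y^3/9 + sqrt(3)*y/3


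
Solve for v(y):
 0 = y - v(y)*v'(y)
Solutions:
 v(y) = -sqrt(C1 + y^2)
 v(y) = sqrt(C1 + y^2)


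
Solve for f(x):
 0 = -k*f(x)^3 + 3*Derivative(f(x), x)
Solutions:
 f(x) = -sqrt(6)*sqrt(-1/(C1 + k*x))/2
 f(x) = sqrt(6)*sqrt(-1/(C1 + k*x))/2


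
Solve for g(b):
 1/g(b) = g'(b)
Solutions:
 g(b) = -sqrt(C1 + 2*b)
 g(b) = sqrt(C1 + 2*b)


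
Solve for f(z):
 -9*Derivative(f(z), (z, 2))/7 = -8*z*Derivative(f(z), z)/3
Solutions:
 f(z) = C1 + C2*erfi(2*sqrt(21)*z/9)


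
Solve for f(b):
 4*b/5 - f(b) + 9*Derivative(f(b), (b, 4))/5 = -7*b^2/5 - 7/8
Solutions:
 f(b) = C1*exp(-sqrt(3)*5^(1/4)*b/3) + C2*exp(sqrt(3)*5^(1/4)*b/3) + C3*sin(sqrt(3)*5^(1/4)*b/3) + C4*cos(sqrt(3)*5^(1/4)*b/3) + 7*b^2/5 + 4*b/5 + 7/8


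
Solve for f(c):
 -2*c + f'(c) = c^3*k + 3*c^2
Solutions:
 f(c) = C1 + c^4*k/4 + c^3 + c^2


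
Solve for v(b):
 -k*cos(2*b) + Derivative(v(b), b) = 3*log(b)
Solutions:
 v(b) = C1 + 3*b*log(b) - 3*b + k*sin(2*b)/2


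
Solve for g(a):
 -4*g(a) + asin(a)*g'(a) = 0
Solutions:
 g(a) = C1*exp(4*Integral(1/asin(a), a))


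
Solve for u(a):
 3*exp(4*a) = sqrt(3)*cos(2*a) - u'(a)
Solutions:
 u(a) = C1 - 3*exp(4*a)/4 + sqrt(3)*sin(2*a)/2


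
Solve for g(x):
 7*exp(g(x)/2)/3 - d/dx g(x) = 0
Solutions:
 g(x) = 2*log(-1/(C1 + 7*x)) + 2*log(6)


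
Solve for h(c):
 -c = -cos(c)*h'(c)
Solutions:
 h(c) = C1 + Integral(c/cos(c), c)


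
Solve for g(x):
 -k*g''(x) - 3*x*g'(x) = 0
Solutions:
 g(x) = C1 + C2*sqrt(k)*erf(sqrt(6)*x*sqrt(1/k)/2)


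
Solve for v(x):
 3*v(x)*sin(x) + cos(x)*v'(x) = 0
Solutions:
 v(x) = C1*cos(x)^3


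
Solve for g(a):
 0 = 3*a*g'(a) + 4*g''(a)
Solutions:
 g(a) = C1 + C2*erf(sqrt(6)*a/4)


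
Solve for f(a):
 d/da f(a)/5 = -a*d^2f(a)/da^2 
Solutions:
 f(a) = C1 + C2*a^(4/5)


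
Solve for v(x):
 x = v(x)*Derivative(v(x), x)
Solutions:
 v(x) = -sqrt(C1 + x^2)
 v(x) = sqrt(C1 + x^2)


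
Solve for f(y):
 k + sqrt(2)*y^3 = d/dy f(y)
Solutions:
 f(y) = C1 + k*y + sqrt(2)*y^4/4


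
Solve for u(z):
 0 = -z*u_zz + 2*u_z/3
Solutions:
 u(z) = C1 + C2*z^(5/3)


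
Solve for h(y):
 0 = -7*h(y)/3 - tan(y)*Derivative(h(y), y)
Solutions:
 h(y) = C1/sin(y)^(7/3)


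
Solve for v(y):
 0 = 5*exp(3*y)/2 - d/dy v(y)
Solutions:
 v(y) = C1 + 5*exp(3*y)/6


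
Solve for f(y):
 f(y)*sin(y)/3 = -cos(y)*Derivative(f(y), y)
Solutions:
 f(y) = C1*cos(y)^(1/3)


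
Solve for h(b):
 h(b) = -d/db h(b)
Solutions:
 h(b) = C1*exp(-b)


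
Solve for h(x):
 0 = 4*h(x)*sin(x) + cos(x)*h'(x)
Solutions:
 h(x) = C1*cos(x)^4


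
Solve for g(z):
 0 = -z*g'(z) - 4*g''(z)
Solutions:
 g(z) = C1 + C2*erf(sqrt(2)*z/4)


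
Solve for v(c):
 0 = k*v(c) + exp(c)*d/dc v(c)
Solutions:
 v(c) = C1*exp(k*exp(-c))


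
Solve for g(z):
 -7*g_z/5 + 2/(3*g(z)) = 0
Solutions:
 g(z) = -sqrt(C1 + 420*z)/21
 g(z) = sqrt(C1 + 420*z)/21


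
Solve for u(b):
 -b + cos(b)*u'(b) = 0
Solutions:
 u(b) = C1 + Integral(b/cos(b), b)


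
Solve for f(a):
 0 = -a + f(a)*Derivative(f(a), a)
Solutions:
 f(a) = -sqrt(C1 + a^2)
 f(a) = sqrt(C1 + a^2)


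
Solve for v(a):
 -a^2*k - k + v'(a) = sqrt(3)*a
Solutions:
 v(a) = C1 + a^3*k/3 + sqrt(3)*a^2/2 + a*k


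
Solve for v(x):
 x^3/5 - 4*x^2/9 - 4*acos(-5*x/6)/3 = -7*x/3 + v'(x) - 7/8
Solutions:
 v(x) = C1 + x^4/20 - 4*x^3/27 + 7*x^2/6 - 4*x*acos(-5*x/6)/3 + 7*x/8 - 4*sqrt(36 - 25*x^2)/15


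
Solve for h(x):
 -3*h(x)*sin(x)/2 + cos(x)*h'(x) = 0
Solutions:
 h(x) = C1/cos(x)^(3/2)


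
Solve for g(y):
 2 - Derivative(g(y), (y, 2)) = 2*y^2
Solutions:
 g(y) = C1 + C2*y - y^4/6 + y^2


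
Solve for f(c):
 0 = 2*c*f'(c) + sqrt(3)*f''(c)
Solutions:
 f(c) = C1 + C2*erf(3^(3/4)*c/3)


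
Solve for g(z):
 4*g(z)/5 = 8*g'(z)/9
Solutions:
 g(z) = C1*exp(9*z/10)


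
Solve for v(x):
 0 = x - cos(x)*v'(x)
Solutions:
 v(x) = C1 + Integral(x/cos(x), x)


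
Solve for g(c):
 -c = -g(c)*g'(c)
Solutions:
 g(c) = -sqrt(C1 + c^2)
 g(c) = sqrt(C1 + c^2)


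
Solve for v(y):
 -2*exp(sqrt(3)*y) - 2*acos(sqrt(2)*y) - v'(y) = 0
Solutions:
 v(y) = C1 - 2*y*acos(sqrt(2)*y) + sqrt(2)*sqrt(1 - 2*y^2) - 2*sqrt(3)*exp(sqrt(3)*y)/3


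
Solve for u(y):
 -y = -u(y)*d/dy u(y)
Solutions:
 u(y) = -sqrt(C1 + y^2)
 u(y) = sqrt(C1 + y^2)


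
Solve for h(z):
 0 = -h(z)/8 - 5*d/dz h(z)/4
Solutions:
 h(z) = C1*exp(-z/10)


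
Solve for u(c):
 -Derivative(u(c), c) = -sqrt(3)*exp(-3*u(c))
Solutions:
 u(c) = log(C1 + 3*sqrt(3)*c)/3
 u(c) = log((-3^(1/3) - 3^(5/6)*I)*(C1 + sqrt(3)*c)^(1/3)/2)
 u(c) = log((-3^(1/3) + 3^(5/6)*I)*(C1 + sqrt(3)*c)^(1/3)/2)


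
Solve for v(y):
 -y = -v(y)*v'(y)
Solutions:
 v(y) = -sqrt(C1 + y^2)
 v(y) = sqrt(C1 + y^2)


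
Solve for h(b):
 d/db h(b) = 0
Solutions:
 h(b) = C1


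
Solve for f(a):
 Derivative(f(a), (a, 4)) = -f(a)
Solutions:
 f(a) = (C1*sin(sqrt(2)*a/2) + C2*cos(sqrt(2)*a/2))*exp(-sqrt(2)*a/2) + (C3*sin(sqrt(2)*a/2) + C4*cos(sqrt(2)*a/2))*exp(sqrt(2)*a/2)


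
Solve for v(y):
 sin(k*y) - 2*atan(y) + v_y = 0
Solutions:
 v(y) = C1 + 2*y*atan(y) - Piecewise((-cos(k*y)/k, Ne(k, 0)), (0, True)) - log(y^2 + 1)


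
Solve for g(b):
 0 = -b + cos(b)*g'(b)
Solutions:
 g(b) = C1 + Integral(b/cos(b), b)


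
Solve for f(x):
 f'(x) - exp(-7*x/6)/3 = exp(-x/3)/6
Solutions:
 f(x) = C1 - exp(-x/3)/2 - 2*exp(-7*x/6)/7


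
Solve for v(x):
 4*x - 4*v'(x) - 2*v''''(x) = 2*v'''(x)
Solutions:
 v(x) = C1 + C2*exp(x*(-2 + (3*sqrt(87) + 28)^(-1/3) + (3*sqrt(87) + 28)^(1/3))/6)*sin(sqrt(3)*x*(-(3*sqrt(87) + 28)^(1/3) + (3*sqrt(87) + 28)^(-1/3))/6) + C3*exp(x*(-2 + (3*sqrt(87) + 28)^(-1/3) + (3*sqrt(87) + 28)^(1/3))/6)*cos(sqrt(3)*x*(-(3*sqrt(87) + 28)^(1/3) + (3*sqrt(87) + 28)^(-1/3))/6) + C4*exp(-x*((3*sqrt(87) + 28)^(-1/3) + 1 + (3*sqrt(87) + 28)^(1/3))/3) + x^2/2


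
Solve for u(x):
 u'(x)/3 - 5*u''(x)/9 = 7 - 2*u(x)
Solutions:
 u(x) = C1*exp(3*x*(1 - sqrt(41))/10) + C2*exp(3*x*(1 + sqrt(41))/10) + 7/2


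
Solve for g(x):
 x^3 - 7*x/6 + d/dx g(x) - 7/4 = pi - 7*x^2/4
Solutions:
 g(x) = C1 - x^4/4 - 7*x^3/12 + 7*x^2/12 + 7*x/4 + pi*x


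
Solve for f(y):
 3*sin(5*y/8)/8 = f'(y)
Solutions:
 f(y) = C1 - 3*cos(5*y/8)/5


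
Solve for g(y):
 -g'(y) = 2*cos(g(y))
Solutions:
 g(y) = pi - asin((C1 + exp(4*y))/(C1 - exp(4*y)))
 g(y) = asin((C1 + exp(4*y))/(C1 - exp(4*y)))


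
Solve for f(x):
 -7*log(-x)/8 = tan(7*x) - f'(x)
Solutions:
 f(x) = C1 + 7*x*log(-x)/8 - 7*x/8 - log(cos(7*x))/7


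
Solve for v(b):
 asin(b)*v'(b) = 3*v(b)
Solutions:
 v(b) = C1*exp(3*Integral(1/asin(b), b))


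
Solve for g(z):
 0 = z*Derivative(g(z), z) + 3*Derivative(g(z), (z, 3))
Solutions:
 g(z) = C1 + Integral(C2*airyai(-3^(2/3)*z/3) + C3*airybi(-3^(2/3)*z/3), z)


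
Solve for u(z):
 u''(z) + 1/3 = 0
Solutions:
 u(z) = C1 + C2*z - z^2/6


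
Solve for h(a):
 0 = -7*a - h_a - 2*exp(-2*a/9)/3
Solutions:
 h(a) = C1 - 7*a^2/2 + 3*exp(-2*a/9)


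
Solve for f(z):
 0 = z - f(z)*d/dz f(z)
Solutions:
 f(z) = -sqrt(C1 + z^2)
 f(z) = sqrt(C1 + z^2)


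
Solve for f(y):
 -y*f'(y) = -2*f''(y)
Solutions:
 f(y) = C1 + C2*erfi(y/2)


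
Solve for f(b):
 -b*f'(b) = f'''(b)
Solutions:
 f(b) = C1 + Integral(C2*airyai(-b) + C3*airybi(-b), b)


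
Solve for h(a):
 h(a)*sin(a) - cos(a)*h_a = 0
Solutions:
 h(a) = C1/cos(a)


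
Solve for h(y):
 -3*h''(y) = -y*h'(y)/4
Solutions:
 h(y) = C1 + C2*erfi(sqrt(6)*y/12)


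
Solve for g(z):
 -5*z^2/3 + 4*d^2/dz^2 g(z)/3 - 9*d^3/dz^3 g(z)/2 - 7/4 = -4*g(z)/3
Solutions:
 g(z) = C1*exp(z*(-2^(2/3)*(81*sqrt(59817) + 19811)^(1/3) - 32*2^(1/3)/(81*sqrt(59817) + 19811)^(1/3) + 16)/162)*sin(2^(1/3)*sqrt(3)*z*(-2^(1/3)*(81*sqrt(59817) + 19811)^(1/3) + 32/(81*sqrt(59817) + 19811)^(1/3))/162) + C2*exp(z*(-2^(2/3)*(81*sqrt(59817) + 19811)^(1/3) - 32*2^(1/3)/(81*sqrt(59817) + 19811)^(1/3) + 16)/162)*cos(2^(1/3)*sqrt(3)*z*(-2^(1/3)*(81*sqrt(59817) + 19811)^(1/3) + 32/(81*sqrt(59817) + 19811)^(1/3))/162) + C3*exp(z*(32*2^(1/3)/(81*sqrt(59817) + 19811)^(1/3) + 8 + 2^(2/3)*(81*sqrt(59817) + 19811)^(1/3))/81) + 5*z^2/4 - 19/16


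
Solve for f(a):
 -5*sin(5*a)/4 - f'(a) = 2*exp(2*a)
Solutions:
 f(a) = C1 - exp(2*a) + cos(5*a)/4


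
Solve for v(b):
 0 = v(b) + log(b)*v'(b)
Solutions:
 v(b) = C1*exp(-li(b))


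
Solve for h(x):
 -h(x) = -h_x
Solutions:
 h(x) = C1*exp(x)


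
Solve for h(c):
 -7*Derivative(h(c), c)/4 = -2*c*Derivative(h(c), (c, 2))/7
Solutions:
 h(c) = C1 + C2*c^(57/8)


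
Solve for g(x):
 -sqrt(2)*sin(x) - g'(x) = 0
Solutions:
 g(x) = C1 + sqrt(2)*cos(x)


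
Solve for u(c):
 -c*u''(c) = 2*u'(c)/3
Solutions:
 u(c) = C1 + C2*c^(1/3)


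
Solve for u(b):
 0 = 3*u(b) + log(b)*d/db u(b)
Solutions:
 u(b) = C1*exp(-3*li(b))


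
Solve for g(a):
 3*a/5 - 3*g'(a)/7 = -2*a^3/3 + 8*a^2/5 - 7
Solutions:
 g(a) = C1 + 7*a^4/18 - 56*a^3/45 + 7*a^2/10 + 49*a/3


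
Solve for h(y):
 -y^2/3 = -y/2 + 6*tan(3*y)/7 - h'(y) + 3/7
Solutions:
 h(y) = C1 + y^3/9 - y^2/4 + 3*y/7 - 2*log(cos(3*y))/7


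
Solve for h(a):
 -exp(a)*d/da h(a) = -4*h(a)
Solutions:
 h(a) = C1*exp(-4*exp(-a))


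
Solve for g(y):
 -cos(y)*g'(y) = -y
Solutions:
 g(y) = C1 + Integral(y/cos(y), y)


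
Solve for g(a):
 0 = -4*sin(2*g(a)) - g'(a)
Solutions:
 g(a) = pi - acos((-C1 - exp(16*a))/(C1 - exp(16*a)))/2
 g(a) = acos((-C1 - exp(16*a))/(C1 - exp(16*a)))/2


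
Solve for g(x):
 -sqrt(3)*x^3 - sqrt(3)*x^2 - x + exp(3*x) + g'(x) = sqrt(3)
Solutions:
 g(x) = C1 + sqrt(3)*x^4/4 + sqrt(3)*x^3/3 + x^2/2 + sqrt(3)*x - exp(3*x)/3


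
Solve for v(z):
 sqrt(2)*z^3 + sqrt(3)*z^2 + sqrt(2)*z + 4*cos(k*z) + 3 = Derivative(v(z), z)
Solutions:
 v(z) = C1 + sqrt(2)*z^4/4 + sqrt(3)*z^3/3 + sqrt(2)*z^2/2 + 3*z + 4*sin(k*z)/k


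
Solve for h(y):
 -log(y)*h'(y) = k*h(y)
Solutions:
 h(y) = C1*exp(-k*li(y))


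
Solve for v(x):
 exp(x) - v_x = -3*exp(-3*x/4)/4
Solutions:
 v(x) = C1 + exp(x) - 1/exp(x)^(3/4)


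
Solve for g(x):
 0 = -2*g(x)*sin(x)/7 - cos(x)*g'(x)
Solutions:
 g(x) = C1*cos(x)^(2/7)


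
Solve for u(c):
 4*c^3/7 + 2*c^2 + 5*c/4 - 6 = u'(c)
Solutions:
 u(c) = C1 + c^4/7 + 2*c^3/3 + 5*c^2/8 - 6*c


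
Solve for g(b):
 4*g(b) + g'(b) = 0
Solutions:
 g(b) = C1*exp(-4*b)


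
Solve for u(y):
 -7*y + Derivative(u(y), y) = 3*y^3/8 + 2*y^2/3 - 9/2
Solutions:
 u(y) = C1 + 3*y^4/32 + 2*y^3/9 + 7*y^2/2 - 9*y/2


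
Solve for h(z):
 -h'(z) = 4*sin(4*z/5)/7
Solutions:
 h(z) = C1 + 5*cos(4*z/5)/7


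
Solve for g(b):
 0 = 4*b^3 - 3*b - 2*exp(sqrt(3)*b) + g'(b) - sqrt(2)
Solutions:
 g(b) = C1 - b^4 + 3*b^2/2 + sqrt(2)*b + 2*sqrt(3)*exp(sqrt(3)*b)/3


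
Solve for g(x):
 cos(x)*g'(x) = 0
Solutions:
 g(x) = C1


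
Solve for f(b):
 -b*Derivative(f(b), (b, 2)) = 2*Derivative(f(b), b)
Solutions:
 f(b) = C1 + C2/b


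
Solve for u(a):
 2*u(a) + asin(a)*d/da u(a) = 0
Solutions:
 u(a) = C1*exp(-2*Integral(1/asin(a), a))


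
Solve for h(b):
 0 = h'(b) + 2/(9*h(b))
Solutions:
 h(b) = -sqrt(C1 - 4*b)/3
 h(b) = sqrt(C1 - 4*b)/3


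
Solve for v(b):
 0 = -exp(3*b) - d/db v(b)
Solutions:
 v(b) = C1 - exp(3*b)/3


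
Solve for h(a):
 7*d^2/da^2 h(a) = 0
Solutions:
 h(a) = C1 + C2*a


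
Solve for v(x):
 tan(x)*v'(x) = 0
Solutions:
 v(x) = C1


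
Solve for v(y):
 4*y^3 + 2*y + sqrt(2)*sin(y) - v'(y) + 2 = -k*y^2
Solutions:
 v(y) = C1 + k*y^3/3 + y^4 + y^2 + 2*y - sqrt(2)*cos(y)


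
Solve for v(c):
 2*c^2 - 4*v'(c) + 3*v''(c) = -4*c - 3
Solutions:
 v(c) = C1 + C2*exp(4*c/3) + c^3/6 + 7*c^2/8 + 33*c/16


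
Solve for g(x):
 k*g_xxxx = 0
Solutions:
 g(x) = C1 + C2*x + C3*x^2 + C4*x^3


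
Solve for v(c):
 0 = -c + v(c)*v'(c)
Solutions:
 v(c) = -sqrt(C1 + c^2)
 v(c) = sqrt(C1 + c^2)


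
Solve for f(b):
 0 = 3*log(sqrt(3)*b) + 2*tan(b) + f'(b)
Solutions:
 f(b) = C1 - 3*b*log(b) - 3*b*log(3)/2 + 3*b + 2*log(cos(b))


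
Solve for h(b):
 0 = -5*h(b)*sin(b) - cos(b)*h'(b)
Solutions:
 h(b) = C1*cos(b)^5


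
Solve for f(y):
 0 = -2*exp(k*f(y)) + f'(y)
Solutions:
 f(y) = Piecewise((log(-1/(C1*k + 2*k*y))/k, Ne(k, 0)), (nan, True))
 f(y) = Piecewise((C1 + 2*y, Eq(k, 0)), (nan, True))


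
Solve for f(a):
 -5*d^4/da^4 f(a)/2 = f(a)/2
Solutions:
 f(a) = (C1*sin(sqrt(2)*5^(3/4)*a/10) + C2*cos(sqrt(2)*5^(3/4)*a/10))*exp(-sqrt(2)*5^(3/4)*a/10) + (C3*sin(sqrt(2)*5^(3/4)*a/10) + C4*cos(sqrt(2)*5^(3/4)*a/10))*exp(sqrt(2)*5^(3/4)*a/10)


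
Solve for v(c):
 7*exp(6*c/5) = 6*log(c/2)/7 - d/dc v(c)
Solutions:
 v(c) = C1 + 6*c*log(c)/7 + 6*c*(-1 - log(2))/7 - 35*exp(6*c/5)/6


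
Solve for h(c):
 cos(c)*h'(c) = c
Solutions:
 h(c) = C1 + Integral(c/cos(c), c)


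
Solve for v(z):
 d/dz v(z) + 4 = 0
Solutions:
 v(z) = C1 - 4*z


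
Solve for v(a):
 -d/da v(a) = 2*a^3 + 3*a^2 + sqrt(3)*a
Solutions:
 v(a) = C1 - a^4/2 - a^3 - sqrt(3)*a^2/2


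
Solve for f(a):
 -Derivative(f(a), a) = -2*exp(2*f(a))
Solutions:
 f(a) = log(-sqrt(-1/(C1 + 2*a))) - log(2)/2
 f(a) = log(-1/(C1 + 2*a))/2 - log(2)/2


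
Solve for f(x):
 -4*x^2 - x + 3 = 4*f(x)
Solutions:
 f(x) = -x^2 - x/4 + 3/4


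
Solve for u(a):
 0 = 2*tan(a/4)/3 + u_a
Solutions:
 u(a) = C1 + 8*log(cos(a/4))/3


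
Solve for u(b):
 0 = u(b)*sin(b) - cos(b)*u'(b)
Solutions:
 u(b) = C1/cos(b)


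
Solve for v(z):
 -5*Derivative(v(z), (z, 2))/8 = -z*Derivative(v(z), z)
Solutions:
 v(z) = C1 + C2*erfi(2*sqrt(5)*z/5)


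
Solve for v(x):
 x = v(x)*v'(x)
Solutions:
 v(x) = -sqrt(C1 + x^2)
 v(x) = sqrt(C1 + x^2)


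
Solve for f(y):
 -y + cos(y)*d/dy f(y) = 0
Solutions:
 f(y) = C1 + Integral(y/cos(y), y)


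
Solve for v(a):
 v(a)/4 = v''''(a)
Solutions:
 v(a) = C1*exp(-sqrt(2)*a/2) + C2*exp(sqrt(2)*a/2) + C3*sin(sqrt(2)*a/2) + C4*cos(sqrt(2)*a/2)


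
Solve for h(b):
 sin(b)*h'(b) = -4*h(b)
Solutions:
 h(b) = C1*(cos(b)^2 + 2*cos(b) + 1)/(cos(b)^2 - 2*cos(b) + 1)


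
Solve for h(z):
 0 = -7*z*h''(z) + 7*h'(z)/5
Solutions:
 h(z) = C1 + C2*z^(6/5)


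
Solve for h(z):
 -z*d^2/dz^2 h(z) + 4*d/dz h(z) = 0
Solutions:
 h(z) = C1 + C2*z^5


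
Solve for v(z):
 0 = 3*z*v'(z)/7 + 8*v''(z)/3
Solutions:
 v(z) = C1 + C2*erf(3*sqrt(7)*z/28)


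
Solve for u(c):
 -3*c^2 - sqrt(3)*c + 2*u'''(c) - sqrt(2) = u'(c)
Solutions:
 u(c) = C1 + C2*exp(-sqrt(2)*c/2) + C3*exp(sqrt(2)*c/2) - c^3 - sqrt(3)*c^2/2 - 12*c - sqrt(2)*c


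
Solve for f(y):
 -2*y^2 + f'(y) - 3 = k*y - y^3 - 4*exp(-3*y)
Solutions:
 f(y) = C1 + k*y^2/2 - y^4/4 + 2*y^3/3 + 3*y + 4*exp(-3*y)/3


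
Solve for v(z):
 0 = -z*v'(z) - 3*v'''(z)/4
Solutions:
 v(z) = C1 + Integral(C2*airyai(-6^(2/3)*z/3) + C3*airybi(-6^(2/3)*z/3), z)


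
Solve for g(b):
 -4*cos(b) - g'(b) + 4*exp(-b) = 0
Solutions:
 g(b) = C1 - 4*sin(b) - 4*exp(-b)


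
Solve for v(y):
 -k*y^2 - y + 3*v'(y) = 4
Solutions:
 v(y) = C1 + k*y^3/9 + y^2/6 + 4*y/3


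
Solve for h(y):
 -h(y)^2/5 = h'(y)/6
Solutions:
 h(y) = 5/(C1 + 6*y)


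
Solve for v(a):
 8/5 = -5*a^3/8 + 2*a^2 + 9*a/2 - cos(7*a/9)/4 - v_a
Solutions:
 v(a) = C1 - 5*a^4/32 + 2*a^3/3 + 9*a^2/4 - 8*a/5 - 9*sin(7*a/9)/28


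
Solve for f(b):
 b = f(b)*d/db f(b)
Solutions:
 f(b) = -sqrt(C1 + b^2)
 f(b) = sqrt(C1 + b^2)


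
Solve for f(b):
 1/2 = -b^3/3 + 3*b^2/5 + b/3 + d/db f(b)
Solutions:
 f(b) = C1 + b^4/12 - b^3/5 - b^2/6 + b/2


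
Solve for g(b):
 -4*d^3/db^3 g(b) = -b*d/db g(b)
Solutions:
 g(b) = C1 + Integral(C2*airyai(2^(1/3)*b/2) + C3*airybi(2^(1/3)*b/2), b)


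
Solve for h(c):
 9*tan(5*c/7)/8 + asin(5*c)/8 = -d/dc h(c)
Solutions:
 h(c) = C1 - c*asin(5*c)/8 - sqrt(1 - 25*c^2)/40 + 63*log(cos(5*c/7))/40


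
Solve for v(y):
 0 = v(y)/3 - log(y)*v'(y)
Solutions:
 v(y) = C1*exp(li(y)/3)


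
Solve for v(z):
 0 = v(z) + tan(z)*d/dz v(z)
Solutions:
 v(z) = C1/sin(z)


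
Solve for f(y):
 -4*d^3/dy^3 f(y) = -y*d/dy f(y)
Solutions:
 f(y) = C1 + Integral(C2*airyai(2^(1/3)*y/2) + C3*airybi(2^(1/3)*y/2), y)


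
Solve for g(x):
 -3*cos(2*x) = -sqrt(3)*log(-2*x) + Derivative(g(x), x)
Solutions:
 g(x) = C1 + sqrt(3)*x*(log(-x) - 1) + sqrt(3)*x*log(2) - 3*sin(2*x)/2


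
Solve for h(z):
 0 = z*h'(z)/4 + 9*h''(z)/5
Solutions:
 h(z) = C1 + C2*erf(sqrt(10)*z/12)


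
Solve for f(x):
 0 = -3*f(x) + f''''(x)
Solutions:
 f(x) = C1*exp(-3^(1/4)*x) + C2*exp(3^(1/4)*x) + C3*sin(3^(1/4)*x) + C4*cos(3^(1/4)*x)


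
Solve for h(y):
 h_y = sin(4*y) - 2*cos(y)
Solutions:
 h(y) = C1 - 2*sin(y) - cos(4*y)/4


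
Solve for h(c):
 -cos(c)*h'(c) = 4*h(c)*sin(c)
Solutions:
 h(c) = C1*cos(c)^4


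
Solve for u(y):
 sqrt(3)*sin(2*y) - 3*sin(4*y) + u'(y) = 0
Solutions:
 u(y) = C1 + sqrt(3)*cos(2*y)/2 - 3*cos(4*y)/4


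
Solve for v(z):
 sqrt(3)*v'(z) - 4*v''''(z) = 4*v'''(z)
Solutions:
 v(z) = C1 + C2*exp(-z*(4/(-8 + sqrt(-64 + (8 - 27*sqrt(3))^2) + 27*sqrt(3))^(1/3) + 4 + (-8 + sqrt(-64 + (8 - 27*sqrt(3))^2) + 27*sqrt(3))^(1/3))/12)*sin(sqrt(3)*z*(-(-8 + sqrt(-64 + (8 - 27*sqrt(3))^2) + 27*sqrt(3))^(1/3) + 4/(-8 + sqrt(-64 + (8 - 27*sqrt(3))^2) + 27*sqrt(3))^(1/3))/12) + C3*exp(-z*(4/(-8 + sqrt(-64 + (8 - 27*sqrt(3))^2) + 27*sqrt(3))^(1/3) + 4 + (-8 + sqrt(-64 + (8 - 27*sqrt(3))^2) + 27*sqrt(3))^(1/3))/12)*cos(sqrt(3)*z*(-(-8 + sqrt(-64 + (8 - 27*sqrt(3))^2) + 27*sqrt(3))^(1/3) + 4/(-8 + sqrt(-64 + (8 - 27*sqrt(3))^2) + 27*sqrt(3))^(1/3))/12) + C4*exp(z*(-2 + 4/(-8 + sqrt(-64 + (8 - 27*sqrt(3))^2) + 27*sqrt(3))^(1/3) + (-8 + sqrt(-64 + (8 - 27*sqrt(3))^2) + 27*sqrt(3))^(1/3))/6)


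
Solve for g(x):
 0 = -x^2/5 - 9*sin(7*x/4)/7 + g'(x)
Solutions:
 g(x) = C1 + x^3/15 - 36*cos(7*x/4)/49


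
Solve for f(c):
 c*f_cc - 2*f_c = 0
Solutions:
 f(c) = C1 + C2*c^3


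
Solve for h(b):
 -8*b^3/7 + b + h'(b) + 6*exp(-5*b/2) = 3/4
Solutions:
 h(b) = C1 + 2*b^4/7 - b^2/2 + 3*b/4 + 12*exp(-5*b/2)/5


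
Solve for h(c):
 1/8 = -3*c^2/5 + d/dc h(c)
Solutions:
 h(c) = C1 + c^3/5 + c/8


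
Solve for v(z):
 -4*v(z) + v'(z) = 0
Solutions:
 v(z) = C1*exp(4*z)


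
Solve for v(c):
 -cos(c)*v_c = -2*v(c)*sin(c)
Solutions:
 v(c) = C1/cos(c)^2


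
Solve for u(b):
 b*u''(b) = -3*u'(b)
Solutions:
 u(b) = C1 + C2/b^2


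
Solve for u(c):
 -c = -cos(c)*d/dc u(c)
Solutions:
 u(c) = C1 + Integral(c/cos(c), c)


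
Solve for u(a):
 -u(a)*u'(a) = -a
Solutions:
 u(a) = -sqrt(C1 + a^2)
 u(a) = sqrt(C1 + a^2)


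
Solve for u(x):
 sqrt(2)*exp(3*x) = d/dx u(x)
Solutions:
 u(x) = C1 + sqrt(2)*exp(3*x)/3


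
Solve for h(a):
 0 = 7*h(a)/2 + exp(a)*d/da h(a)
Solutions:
 h(a) = C1*exp(7*exp(-a)/2)


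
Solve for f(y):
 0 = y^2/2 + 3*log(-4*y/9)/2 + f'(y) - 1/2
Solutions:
 f(y) = C1 - y^3/6 - 3*y*log(-y)/2 + y*(-3*log(2) + 2 + 3*log(3))


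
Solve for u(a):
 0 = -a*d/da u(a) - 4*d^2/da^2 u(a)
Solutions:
 u(a) = C1 + C2*erf(sqrt(2)*a/4)


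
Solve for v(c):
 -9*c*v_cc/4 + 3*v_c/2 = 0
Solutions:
 v(c) = C1 + C2*c^(5/3)


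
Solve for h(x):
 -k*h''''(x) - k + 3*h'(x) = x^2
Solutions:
 h(x) = C1 + C2*exp(3^(1/3)*x*(1/k)^(1/3)) + C3*exp(x*(-3^(1/3) + 3^(5/6)*I)*(1/k)^(1/3)/2) + C4*exp(-x*(3^(1/3) + 3^(5/6)*I)*(1/k)^(1/3)/2) + k*x/3 + x^3/9


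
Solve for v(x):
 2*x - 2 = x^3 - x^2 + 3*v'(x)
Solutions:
 v(x) = C1 - x^4/12 + x^3/9 + x^2/3 - 2*x/3


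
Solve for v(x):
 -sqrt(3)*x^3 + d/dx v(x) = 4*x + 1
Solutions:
 v(x) = C1 + sqrt(3)*x^4/4 + 2*x^2 + x


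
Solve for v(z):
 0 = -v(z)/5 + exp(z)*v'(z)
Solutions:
 v(z) = C1*exp(-exp(-z)/5)


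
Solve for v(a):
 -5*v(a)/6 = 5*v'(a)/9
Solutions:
 v(a) = C1*exp(-3*a/2)


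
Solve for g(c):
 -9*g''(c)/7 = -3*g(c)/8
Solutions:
 g(c) = C1*exp(-sqrt(42)*c/12) + C2*exp(sqrt(42)*c/12)


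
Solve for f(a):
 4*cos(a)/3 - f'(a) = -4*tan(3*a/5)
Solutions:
 f(a) = C1 - 20*log(cos(3*a/5))/3 + 4*sin(a)/3


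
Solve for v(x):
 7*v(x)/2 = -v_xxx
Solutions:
 v(x) = C3*exp(-2^(2/3)*7^(1/3)*x/2) + (C1*sin(2^(2/3)*sqrt(3)*7^(1/3)*x/4) + C2*cos(2^(2/3)*sqrt(3)*7^(1/3)*x/4))*exp(2^(2/3)*7^(1/3)*x/4)


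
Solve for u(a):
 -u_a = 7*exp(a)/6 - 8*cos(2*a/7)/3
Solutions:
 u(a) = C1 - 7*exp(a)/6 + 28*sin(2*a/7)/3


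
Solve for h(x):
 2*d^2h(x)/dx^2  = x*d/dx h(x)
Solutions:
 h(x) = C1 + C2*erfi(x/2)


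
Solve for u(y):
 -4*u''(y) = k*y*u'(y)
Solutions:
 u(y) = Piecewise((-sqrt(2)*sqrt(pi)*C1*erf(sqrt(2)*sqrt(k)*y/4)/sqrt(k) - C2, (k > 0) | (k < 0)), (-C1*y - C2, True))


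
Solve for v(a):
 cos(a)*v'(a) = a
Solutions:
 v(a) = C1 + Integral(a/cos(a), a)


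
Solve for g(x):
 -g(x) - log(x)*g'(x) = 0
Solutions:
 g(x) = C1*exp(-li(x))


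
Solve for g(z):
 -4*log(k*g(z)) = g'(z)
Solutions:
 li(k*g(z))/k = C1 - 4*z


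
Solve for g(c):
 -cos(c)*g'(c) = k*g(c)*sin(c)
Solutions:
 g(c) = C1*exp(k*log(cos(c)))


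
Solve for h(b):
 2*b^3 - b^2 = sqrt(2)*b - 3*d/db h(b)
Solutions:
 h(b) = C1 - b^4/6 + b^3/9 + sqrt(2)*b^2/6


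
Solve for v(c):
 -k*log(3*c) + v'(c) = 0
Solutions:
 v(c) = C1 + c*k*log(c) - c*k + c*k*log(3)


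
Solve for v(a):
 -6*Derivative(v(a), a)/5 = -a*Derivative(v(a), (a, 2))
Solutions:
 v(a) = C1 + C2*a^(11/5)


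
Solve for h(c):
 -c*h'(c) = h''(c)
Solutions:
 h(c) = C1 + C2*erf(sqrt(2)*c/2)


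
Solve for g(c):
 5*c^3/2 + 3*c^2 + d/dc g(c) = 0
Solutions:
 g(c) = C1 - 5*c^4/8 - c^3


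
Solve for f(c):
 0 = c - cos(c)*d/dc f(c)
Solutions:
 f(c) = C1 + Integral(c/cos(c), c)


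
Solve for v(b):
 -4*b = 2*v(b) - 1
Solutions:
 v(b) = 1/2 - 2*b


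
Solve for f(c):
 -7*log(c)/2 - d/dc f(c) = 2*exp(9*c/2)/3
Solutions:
 f(c) = C1 - 7*c*log(c)/2 + 7*c/2 - 4*exp(9*c/2)/27


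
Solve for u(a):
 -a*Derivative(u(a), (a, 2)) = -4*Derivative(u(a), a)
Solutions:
 u(a) = C1 + C2*a^5


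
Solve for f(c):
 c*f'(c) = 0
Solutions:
 f(c) = C1


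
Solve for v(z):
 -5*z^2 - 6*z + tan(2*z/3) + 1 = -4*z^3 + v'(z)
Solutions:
 v(z) = C1 + z^4 - 5*z^3/3 - 3*z^2 + z - 3*log(cos(2*z/3))/2


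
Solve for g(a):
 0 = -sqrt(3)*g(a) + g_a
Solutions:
 g(a) = C1*exp(sqrt(3)*a)


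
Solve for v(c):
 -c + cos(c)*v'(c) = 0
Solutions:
 v(c) = C1 + Integral(c/cos(c), c)


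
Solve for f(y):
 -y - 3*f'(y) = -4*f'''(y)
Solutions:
 f(y) = C1 + C2*exp(-sqrt(3)*y/2) + C3*exp(sqrt(3)*y/2) - y^2/6


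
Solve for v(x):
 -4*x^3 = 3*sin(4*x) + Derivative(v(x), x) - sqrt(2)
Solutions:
 v(x) = C1 - x^4 + sqrt(2)*x + 3*cos(4*x)/4


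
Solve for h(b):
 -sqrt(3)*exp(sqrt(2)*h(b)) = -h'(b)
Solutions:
 h(b) = sqrt(2)*(2*log(-1/(C1 + sqrt(3)*b)) - log(2))/4


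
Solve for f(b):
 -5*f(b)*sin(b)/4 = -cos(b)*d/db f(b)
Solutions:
 f(b) = C1/cos(b)^(5/4)


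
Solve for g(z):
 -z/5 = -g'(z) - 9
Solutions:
 g(z) = C1 + z^2/10 - 9*z


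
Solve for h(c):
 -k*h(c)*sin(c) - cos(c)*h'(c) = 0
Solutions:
 h(c) = C1*exp(k*log(cos(c)))


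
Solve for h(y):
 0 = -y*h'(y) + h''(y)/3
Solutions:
 h(y) = C1 + C2*erfi(sqrt(6)*y/2)


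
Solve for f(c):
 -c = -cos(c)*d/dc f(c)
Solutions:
 f(c) = C1 + Integral(c/cos(c), c)


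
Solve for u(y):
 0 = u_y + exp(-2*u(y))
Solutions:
 u(y) = log(-sqrt(C1 - 2*y))
 u(y) = log(C1 - 2*y)/2


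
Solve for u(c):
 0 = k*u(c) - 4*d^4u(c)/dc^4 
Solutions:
 u(c) = C1*exp(-sqrt(2)*c*k^(1/4)/2) + C2*exp(sqrt(2)*c*k^(1/4)/2) + C3*exp(-sqrt(2)*I*c*k^(1/4)/2) + C4*exp(sqrt(2)*I*c*k^(1/4)/2)


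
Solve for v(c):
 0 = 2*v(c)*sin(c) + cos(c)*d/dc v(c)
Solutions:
 v(c) = C1*cos(c)^2


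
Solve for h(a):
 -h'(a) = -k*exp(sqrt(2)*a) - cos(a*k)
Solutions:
 h(a) = C1 + sqrt(2)*k*exp(sqrt(2)*a)/2 + sin(a*k)/k


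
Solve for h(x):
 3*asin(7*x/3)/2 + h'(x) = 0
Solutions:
 h(x) = C1 - 3*x*asin(7*x/3)/2 - 3*sqrt(9 - 49*x^2)/14


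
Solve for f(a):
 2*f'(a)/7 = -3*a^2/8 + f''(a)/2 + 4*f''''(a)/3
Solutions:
 f(a) = C1 + C2*exp(a*(-98^(1/3)*(24 + sqrt(674))^(1/3) + 7*28^(1/3)/(24 + sqrt(674))^(1/3))/56)*sin(sqrt(3)*a*(7*28^(1/3)/(24 + sqrt(674))^(1/3) + 98^(1/3)*(24 + sqrt(674))^(1/3))/56) + C3*exp(a*(-98^(1/3)*(24 + sqrt(674))^(1/3) + 7*28^(1/3)/(24 + sqrt(674))^(1/3))/56)*cos(sqrt(3)*a*(7*28^(1/3)/(24 + sqrt(674))^(1/3) + 98^(1/3)*(24 + sqrt(674))^(1/3))/56) + C4*exp(-a*(-98^(1/3)*(24 + sqrt(674))^(1/3) + 7*28^(1/3)/(24 + sqrt(674))^(1/3))/28) - 7*a^3/16 - 147*a^2/64 - 1029*a/128


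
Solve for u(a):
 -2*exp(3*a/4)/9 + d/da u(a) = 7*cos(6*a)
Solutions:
 u(a) = C1 + 8*exp(3*a/4)/27 + 7*sin(6*a)/6


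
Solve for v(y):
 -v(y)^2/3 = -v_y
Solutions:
 v(y) = -3/(C1 + y)


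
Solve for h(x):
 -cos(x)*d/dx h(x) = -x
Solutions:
 h(x) = C1 + Integral(x/cos(x), x)


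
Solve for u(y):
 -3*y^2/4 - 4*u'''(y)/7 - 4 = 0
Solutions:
 u(y) = C1 + C2*y + C3*y^2 - 7*y^5/320 - 7*y^3/6


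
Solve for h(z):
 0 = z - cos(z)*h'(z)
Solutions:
 h(z) = C1 + Integral(z/cos(z), z)


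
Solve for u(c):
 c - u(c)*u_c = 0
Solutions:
 u(c) = -sqrt(C1 + c^2)
 u(c) = sqrt(C1 + c^2)


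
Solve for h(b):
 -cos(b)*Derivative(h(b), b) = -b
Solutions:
 h(b) = C1 + Integral(b/cos(b), b)


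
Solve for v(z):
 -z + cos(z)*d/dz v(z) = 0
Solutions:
 v(z) = C1 + Integral(z/cos(z), z)


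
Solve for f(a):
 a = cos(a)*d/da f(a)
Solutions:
 f(a) = C1 + Integral(a/cos(a), a)


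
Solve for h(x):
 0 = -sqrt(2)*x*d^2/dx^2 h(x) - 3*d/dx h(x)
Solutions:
 h(x) = C1 + C2*x^(1 - 3*sqrt(2)/2)


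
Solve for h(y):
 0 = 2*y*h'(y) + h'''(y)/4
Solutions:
 h(y) = C1 + Integral(C2*airyai(-2*y) + C3*airybi(-2*y), y)


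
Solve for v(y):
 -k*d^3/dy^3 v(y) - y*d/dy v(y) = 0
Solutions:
 v(y) = C1 + Integral(C2*airyai(y*(-1/k)^(1/3)) + C3*airybi(y*(-1/k)^(1/3)), y)


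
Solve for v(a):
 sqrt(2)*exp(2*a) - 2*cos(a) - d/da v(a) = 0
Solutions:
 v(a) = C1 + sqrt(2)*exp(2*a)/2 - 2*sin(a)


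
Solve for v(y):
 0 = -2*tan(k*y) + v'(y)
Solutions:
 v(y) = C1 + 2*Piecewise((-log(cos(k*y))/k, Ne(k, 0)), (0, True))


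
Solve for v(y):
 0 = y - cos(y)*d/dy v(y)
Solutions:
 v(y) = C1 + Integral(y/cos(y), y)


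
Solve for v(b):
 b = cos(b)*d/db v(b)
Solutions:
 v(b) = C1 + Integral(b/cos(b), b)


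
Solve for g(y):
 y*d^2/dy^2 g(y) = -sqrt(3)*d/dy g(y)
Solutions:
 g(y) = C1 + C2*y^(1 - sqrt(3))


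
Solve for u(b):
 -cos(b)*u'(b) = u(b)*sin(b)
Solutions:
 u(b) = C1*cos(b)


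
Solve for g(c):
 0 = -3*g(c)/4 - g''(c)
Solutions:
 g(c) = C1*sin(sqrt(3)*c/2) + C2*cos(sqrt(3)*c/2)


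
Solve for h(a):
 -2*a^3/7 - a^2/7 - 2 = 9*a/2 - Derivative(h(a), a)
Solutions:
 h(a) = C1 + a^4/14 + a^3/21 + 9*a^2/4 + 2*a


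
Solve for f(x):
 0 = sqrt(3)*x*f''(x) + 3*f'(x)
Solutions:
 f(x) = C1 + C2*x^(1 - sqrt(3))


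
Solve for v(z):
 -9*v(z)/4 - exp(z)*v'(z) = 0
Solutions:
 v(z) = C1*exp(9*exp(-z)/4)


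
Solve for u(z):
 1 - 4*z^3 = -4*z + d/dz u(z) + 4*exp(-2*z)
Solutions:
 u(z) = C1 - z^4 + 2*z^2 + z + 2*exp(-2*z)


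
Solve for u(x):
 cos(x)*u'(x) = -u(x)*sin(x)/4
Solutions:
 u(x) = C1*cos(x)^(1/4)


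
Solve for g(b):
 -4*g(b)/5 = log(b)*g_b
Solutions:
 g(b) = C1*exp(-4*li(b)/5)


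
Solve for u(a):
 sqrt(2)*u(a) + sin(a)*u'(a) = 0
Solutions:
 u(a) = C1*(cos(a) + 1)^(sqrt(2)/2)/(cos(a) - 1)^(sqrt(2)/2)


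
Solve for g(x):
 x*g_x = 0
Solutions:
 g(x) = C1


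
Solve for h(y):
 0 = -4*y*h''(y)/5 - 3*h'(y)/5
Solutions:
 h(y) = C1 + C2*y^(1/4)


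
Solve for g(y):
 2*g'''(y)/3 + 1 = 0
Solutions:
 g(y) = C1 + C2*y + C3*y^2 - y^3/4


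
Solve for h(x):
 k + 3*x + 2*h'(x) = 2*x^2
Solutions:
 h(x) = C1 - k*x/2 + x^3/3 - 3*x^2/4


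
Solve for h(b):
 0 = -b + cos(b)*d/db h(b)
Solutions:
 h(b) = C1 + Integral(b/cos(b), b)


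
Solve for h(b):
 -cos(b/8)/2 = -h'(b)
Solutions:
 h(b) = C1 + 4*sin(b/8)


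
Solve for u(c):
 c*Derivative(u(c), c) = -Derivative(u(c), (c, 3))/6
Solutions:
 u(c) = C1 + Integral(C2*airyai(-6^(1/3)*c) + C3*airybi(-6^(1/3)*c), c)


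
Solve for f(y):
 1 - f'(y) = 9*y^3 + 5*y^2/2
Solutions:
 f(y) = C1 - 9*y^4/4 - 5*y^3/6 + y


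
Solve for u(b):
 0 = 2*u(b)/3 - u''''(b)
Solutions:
 u(b) = C1*exp(-2^(1/4)*3^(3/4)*b/3) + C2*exp(2^(1/4)*3^(3/4)*b/3) + C3*sin(2^(1/4)*3^(3/4)*b/3) + C4*cos(2^(1/4)*3^(3/4)*b/3)


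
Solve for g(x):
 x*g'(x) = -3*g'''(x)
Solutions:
 g(x) = C1 + Integral(C2*airyai(-3^(2/3)*x/3) + C3*airybi(-3^(2/3)*x/3), x)


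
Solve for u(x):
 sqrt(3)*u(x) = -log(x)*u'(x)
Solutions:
 u(x) = C1*exp(-sqrt(3)*li(x))


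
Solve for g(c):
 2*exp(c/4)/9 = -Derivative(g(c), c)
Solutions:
 g(c) = C1 - 8*exp(c/4)/9


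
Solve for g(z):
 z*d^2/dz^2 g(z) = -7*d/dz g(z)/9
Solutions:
 g(z) = C1 + C2*z^(2/9)


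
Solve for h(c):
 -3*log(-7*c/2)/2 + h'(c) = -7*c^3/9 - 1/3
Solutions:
 h(c) = C1 - 7*c^4/36 + 3*c*log(-c)/2 + c*(-11 - 9*log(2) + 9*log(7))/6


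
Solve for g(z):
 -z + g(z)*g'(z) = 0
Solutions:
 g(z) = -sqrt(C1 + z^2)
 g(z) = sqrt(C1 + z^2)


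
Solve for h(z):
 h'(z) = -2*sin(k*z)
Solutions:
 h(z) = C1 + 2*cos(k*z)/k


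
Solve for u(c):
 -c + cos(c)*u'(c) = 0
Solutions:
 u(c) = C1 + Integral(c/cos(c), c)


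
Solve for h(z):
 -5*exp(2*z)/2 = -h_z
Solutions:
 h(z) = C1 + 5*exp(2*z)/4


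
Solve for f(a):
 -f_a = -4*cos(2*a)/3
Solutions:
 f(a) = C1 + 2*sin(2*a)/3


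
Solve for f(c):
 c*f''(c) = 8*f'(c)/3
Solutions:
 f(c) = C1 + C2*c^(11/3)


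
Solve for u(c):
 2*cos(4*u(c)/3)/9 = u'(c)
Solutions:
 -2*c/9 - 3*log(sin(4*u(c)/3) - 1)/8 + 3*log(sin(4*u(c)/3) + 1)/8 = C1


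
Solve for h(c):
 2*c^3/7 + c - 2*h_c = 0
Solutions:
 h(c) = C1 + c^4/28 + c^2/4


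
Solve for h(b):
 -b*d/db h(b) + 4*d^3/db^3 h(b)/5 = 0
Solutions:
 h(b) = C1 + Integral(C2*airyai(10^(1/3)*b/2) + C3*airybi(10^(1/3)*b/2), b)


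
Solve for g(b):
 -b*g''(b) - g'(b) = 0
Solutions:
 g(b) = C1 + C2*log(b)


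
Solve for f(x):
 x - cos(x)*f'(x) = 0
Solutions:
 f(x) = C1 + Integral(x/cos(x), x)


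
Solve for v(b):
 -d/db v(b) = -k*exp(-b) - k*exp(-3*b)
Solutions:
 v(b) = C1 - k*exp(-b) - k*exp(-3*b)/3


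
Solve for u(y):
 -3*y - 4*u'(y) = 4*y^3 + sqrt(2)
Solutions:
 u(y) = C1 - y^4/4 - 3*y^2/8 - sqrt(2)*y/4


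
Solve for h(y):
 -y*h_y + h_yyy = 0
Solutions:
 h(y) = C1 + Integral(C2*airyai(y) + C3*airybi(y), y)


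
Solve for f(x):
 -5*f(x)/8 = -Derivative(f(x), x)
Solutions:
 f(x) = C1*exp(5*x/8)


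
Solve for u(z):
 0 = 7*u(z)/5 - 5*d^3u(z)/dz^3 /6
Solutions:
 u(z) = C3*exp(210^(1/3)*z/5) + (C1*sin(3^(5/6)*70^(1/3)*z/10) + C2*cos(3^(5/6)*70^(1/3)*z/10))*exp(-210^(1/3)*z/10)


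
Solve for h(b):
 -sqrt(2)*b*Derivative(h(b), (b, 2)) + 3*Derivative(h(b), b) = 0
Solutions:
 h(b) = C1 + C2*b^(1 + 3*sqrt(2)/2)


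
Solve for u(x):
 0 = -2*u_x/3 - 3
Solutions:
 u(x) = C1 - 9*x/2


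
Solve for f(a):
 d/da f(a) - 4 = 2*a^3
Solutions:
 f(a) = C1 + a^4/2 + 4*a


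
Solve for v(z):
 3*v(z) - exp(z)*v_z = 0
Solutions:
 v(z) = C1*exp(-3*exp(-z))


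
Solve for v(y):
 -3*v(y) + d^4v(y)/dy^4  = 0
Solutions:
 v(y) = C1*exp(-3^(1/4)*y) + C2*exp(3^(1/4)*y) + C3*sin(3^(1/4)*y) + C4*cos(3^(1/4)*y)


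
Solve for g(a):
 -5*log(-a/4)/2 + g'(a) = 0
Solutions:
 g(a) = C1 + 5*a*log(-a)/2 + a*(-5*log(2) - 5/2)


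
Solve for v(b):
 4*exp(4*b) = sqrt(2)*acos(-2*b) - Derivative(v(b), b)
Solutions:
 v(b) = C1 + sqrt(2)*(b*acos(-2*b) + sqrt(1 - 4*b^2)/2) - exp(4*b)


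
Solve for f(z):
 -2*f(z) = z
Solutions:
 f(z) = -z/2


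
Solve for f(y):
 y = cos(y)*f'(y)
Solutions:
 f(y) = C1 + Integral(y/cos(y), y)


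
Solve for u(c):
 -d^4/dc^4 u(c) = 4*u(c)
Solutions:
 u(c) = (C1*sin(c) + C2*cos(c))*exp(-c) + (C3*sin(c) + C4*cos(c))*exp(c)


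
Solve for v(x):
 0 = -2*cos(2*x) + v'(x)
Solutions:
 v(x) = C1 + sin(2*x)


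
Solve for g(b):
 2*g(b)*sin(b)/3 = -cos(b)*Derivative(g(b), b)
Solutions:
 g(b) = C1*cos(b)^(2/3)


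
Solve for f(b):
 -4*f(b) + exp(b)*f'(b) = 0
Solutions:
 f(b) = C1*exp(-4*exp(-b))


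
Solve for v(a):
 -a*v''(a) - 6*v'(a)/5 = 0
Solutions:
 v(a) = C1 + C2/a^(1/5)


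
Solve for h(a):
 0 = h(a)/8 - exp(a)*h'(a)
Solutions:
 h(a) = C1*exp(-exp(-a)/8)


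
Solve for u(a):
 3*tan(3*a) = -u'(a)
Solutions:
 u(a) = C1 + log(cos(3*a))


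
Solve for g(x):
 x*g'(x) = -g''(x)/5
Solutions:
 g(x) = C1 + C2*erf(sqrt(10)*x/2)


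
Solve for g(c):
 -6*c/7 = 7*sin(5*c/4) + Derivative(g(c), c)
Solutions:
 g(c) = C1 - 3*c^2/7 + 28*cos(5*c/4)/5


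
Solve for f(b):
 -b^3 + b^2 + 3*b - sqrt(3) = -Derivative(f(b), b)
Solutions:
 f(b) = C1 + b^4/4 - b^3/3 - 3*b^2/2 + sqrt(3)*b


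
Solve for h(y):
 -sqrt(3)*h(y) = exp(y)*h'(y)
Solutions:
 h(y) = C1*exp(sqrt(3)*exp(-y))


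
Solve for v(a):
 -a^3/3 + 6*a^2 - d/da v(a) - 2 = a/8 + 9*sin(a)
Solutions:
 v(a) = C1 - a^4/12 + 2*a^3 - a^2/16 - 2*a + 9*cos(a)


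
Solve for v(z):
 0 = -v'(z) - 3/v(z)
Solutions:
 v(z) = -sqrt(C1 - 6*z)
 v(z) = sqrt(C1 - 6*z)


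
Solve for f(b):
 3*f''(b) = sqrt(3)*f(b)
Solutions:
 f(b) = C1*exp(-3^(3/4)*b/3) + C2*exp(3^(3/4)*b/3)


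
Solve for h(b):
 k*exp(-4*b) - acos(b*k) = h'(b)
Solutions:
 h(b) = C1 - Piecewise((b*acos(b*k) + k*exp(-4*b)/4 - sqrt(-b^2*k^2 + 1)/k, Ne(k, 0)), (pi*b/2, True))


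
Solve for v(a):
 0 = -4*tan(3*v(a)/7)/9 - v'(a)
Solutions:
 v(a) = -7*asin(C1*exp(-4*a/21))/3 + 7*pi/3
 v(a) = 7*asin(C1*exp(-4*a/21))/3


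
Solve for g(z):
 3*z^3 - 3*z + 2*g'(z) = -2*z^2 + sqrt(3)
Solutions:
 g(z) = C1 - 3*z^4/8 - z^3/3 + 3*z^2/4 + sqrt(3)*z/2


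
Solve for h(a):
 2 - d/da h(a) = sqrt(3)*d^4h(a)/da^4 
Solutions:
 h(a) = C1 + C4*exp(-3^(5/6)*a/3) + 2*a + (C2*sin(3^(1/3)*a/2) + C3*cos(3^(1/3)*a/2))*exp(3^(5/6)*a/6)


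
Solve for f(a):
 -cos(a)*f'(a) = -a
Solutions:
 f(a) = C1 + Integral(a/cos(a), a)


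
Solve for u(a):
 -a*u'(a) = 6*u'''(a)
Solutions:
 u(a) = C1 + Integral(C2*airyai(-6^(2/3)*a/6) + C3*airybi(-6^(2/3)*a/6), a)


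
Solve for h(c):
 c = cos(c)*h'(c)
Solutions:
 h(c) = C1 + Integral(c/cos(c), c)


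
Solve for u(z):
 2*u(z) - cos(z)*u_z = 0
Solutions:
 u(z) = C1*(sin(z) + 1)/(sin(z) - 1)


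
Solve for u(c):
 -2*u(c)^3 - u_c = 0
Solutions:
 u(c) = -sqrt(2)*sqrt(-1/(C1 - 2*c))/2
 u(c) = sqrt(2)*sqrt(-1/(C1 - 2*c))/2


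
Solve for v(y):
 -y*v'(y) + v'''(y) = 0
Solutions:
 v(y) = C1 + Integral(C2*airyai(y) + C3*airybi(y), y)


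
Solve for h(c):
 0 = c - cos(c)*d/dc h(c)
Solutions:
 h(c) = C1 + Integral(c/cos(c), c)


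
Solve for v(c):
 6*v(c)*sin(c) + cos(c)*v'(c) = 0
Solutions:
 v(c) = C1*cos(c)^6


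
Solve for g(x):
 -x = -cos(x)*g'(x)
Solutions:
 g(x) = C1 + Integral(x/cos(x), x)


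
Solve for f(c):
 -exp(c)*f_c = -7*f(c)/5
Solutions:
 f(c) = C1*exp(-7*exp(-c)/5)


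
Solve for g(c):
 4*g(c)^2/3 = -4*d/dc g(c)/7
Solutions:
 g(c) = 3/(C1 + 7*c)


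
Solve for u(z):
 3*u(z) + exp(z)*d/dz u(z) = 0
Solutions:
 u(z) = C1*exp(3*exp(-z))


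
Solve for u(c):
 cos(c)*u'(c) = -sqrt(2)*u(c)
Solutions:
 u(c) = C1*(sin(c) - 1)^(sqrt(2)/2)/(sin(c) + 1)^(sqrt(2)/2)


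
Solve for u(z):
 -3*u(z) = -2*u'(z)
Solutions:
 u(z) = C1*exp(3*z/2)


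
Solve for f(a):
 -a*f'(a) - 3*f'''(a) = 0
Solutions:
 f(a) = C1 + Integral(C2*airyai(-3^(2/3)*a/3) + C3*airybi(-3^(2/3)*a/3), a)


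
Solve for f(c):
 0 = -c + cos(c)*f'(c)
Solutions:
 f(c) = C1 + Integral(c/cos(c), c)


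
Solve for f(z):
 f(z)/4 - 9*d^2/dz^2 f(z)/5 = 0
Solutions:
 f(z) = C1*exp(-sqrt(5)*z/6) + C2*exp(sqrt(5)*z/6)


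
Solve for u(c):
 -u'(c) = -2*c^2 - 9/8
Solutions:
 u(c) = C1 + 2*c^3/3 + 9*c/8


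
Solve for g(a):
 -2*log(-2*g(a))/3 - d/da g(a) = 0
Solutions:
 3*Integral(1/(log(-_y) + log(2)), (_y, g(a)))/2 = C1 - a


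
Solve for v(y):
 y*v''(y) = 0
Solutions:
 v(y) = C1 + C2*y


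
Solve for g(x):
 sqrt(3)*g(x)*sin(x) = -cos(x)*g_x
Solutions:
 g(x) = C1*cos(x)^(sqrt(3))


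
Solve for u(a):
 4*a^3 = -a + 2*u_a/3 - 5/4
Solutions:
 u(a) = C1 + 3*a^4/2 + 3*a^2/4 + 15*a/8


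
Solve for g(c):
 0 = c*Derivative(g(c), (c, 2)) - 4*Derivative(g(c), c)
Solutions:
 g(c) = C1 + C2*c^5


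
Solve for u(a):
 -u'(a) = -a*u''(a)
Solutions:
 u(a) = C1 + C2*a^2


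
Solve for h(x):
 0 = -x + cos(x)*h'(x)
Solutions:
 h(x) = C1 + Integral(x/cos(x), x)


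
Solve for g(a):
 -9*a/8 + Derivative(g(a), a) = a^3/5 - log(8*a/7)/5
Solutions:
 g(a) = C1 + a^4/20 + 9*a^2/16 - a*log(a)/5 - 3*a*log(2)/5 + a/5 + a*log(7)/5


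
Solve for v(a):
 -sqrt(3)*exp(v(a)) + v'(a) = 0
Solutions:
 v(a) = log(-1/(C1 + sqrt(3)*a))


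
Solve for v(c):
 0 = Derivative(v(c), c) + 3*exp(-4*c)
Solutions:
 v(c) = C1 + 3*exp(-4*c)/4


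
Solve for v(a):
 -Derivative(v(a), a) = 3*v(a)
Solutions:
 v(a) = C1*exp(-3*a)
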